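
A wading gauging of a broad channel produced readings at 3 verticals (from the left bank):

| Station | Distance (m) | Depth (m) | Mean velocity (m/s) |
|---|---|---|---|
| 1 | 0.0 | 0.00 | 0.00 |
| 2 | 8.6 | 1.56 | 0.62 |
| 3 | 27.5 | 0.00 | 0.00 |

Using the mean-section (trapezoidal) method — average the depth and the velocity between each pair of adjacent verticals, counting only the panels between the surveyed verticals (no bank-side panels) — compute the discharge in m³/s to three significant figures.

6.65 m³/s

Panel 1-2: Δb = 8.6 m, d̄ = (0.00+1.56)/2 = 0.78, v̄ = (0.00+0.62)/2 = 0.31 → q = 8.6×0.78×0.31 = 2.079 m³/s
Panel 2-3: Δb = 18.9 m, d̄ = (1.56+0.00)/2 = 0.78, v̄ = (0.62+0.00)/2 = 0.31 → q = 18.9×0.78×0.31 = 4.570 m³/s
Q = Σ q = 6.650 m³/s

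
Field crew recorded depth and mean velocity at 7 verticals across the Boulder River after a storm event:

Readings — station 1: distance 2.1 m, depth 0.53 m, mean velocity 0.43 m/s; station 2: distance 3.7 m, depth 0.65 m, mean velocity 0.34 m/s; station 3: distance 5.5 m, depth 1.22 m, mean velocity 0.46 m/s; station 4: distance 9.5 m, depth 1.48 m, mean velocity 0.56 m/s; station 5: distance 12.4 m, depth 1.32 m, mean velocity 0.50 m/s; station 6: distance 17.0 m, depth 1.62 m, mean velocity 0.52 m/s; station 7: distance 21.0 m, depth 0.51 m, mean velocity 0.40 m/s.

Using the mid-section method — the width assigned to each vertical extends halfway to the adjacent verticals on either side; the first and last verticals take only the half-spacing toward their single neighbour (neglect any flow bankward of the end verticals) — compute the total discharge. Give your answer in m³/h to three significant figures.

41600 m³/h

w_1 = (3.7 − 2.1)/2 = 0.8 m; q_1 = 0.43 × 0.53 × 0.8 = 0.1823 m³/s
w_2 = (5.5 − 2.1)/2 = 1.7 m; q_2 = 0.34 × 0.65 × 1.7 = 0.3757 m³/s
w_3 = (9.5 − 3.7)/2 = 2.9 m; q_3 = 0.46 × 1.22 × 2.9 = 1.627 m³/s
w_4 = (12.4 − 5.5)/2 = 3.45 m; q_4 = 0.56 × 1.48 × 3.45 = 2.859 m³/s
w_5 = (17.0 − 9.5)/2 = 3.75 m; q_5 = 0.50 × 1.32 × 3.75 = 2.475 m³/s
w_6 = (21.0 − 12.4)/2 = 4.3 m; q_6 = 0.52 × 1.62 × 4.3 = 3.622 m³/s
w_7 = (21.0 − 17.0)/2 = 2 m; q_7 = 0.40 × 0.51 × 2 = 0.4080 m³/s
Q = Σ qᵢ = 11.55 m³/s
= 11.55 × 3600 = 41580 m³/h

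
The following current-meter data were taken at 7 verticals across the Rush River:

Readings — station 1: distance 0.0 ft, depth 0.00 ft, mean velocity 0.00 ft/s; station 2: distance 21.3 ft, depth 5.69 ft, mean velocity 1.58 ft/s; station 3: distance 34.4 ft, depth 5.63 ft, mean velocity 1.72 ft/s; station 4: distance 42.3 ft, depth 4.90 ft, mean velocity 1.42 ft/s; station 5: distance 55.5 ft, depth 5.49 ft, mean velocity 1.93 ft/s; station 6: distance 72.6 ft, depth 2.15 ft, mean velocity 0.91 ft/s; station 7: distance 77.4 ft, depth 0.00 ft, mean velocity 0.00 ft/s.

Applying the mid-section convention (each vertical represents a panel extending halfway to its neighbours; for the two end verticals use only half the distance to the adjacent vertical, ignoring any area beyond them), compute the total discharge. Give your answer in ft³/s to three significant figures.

512 ft³/s

w_2 = (34.4 − 0.0)/2 = 17.2 ft; q_2 = 1.58 × 5.69 × 17.2 = 154.6 ft³/s
w_3 = (42.3 − 21.3)/2 = 10.5 ft; q_3 = 1.72 × 5.63 × 10.5 = 101.7 ft³/s
w_4 = (55.5 − 34.4)/2 = 10.55 ft; q_4 = 1.42 × 4.90 × 10.55 = 73.41 ft³/s
w_5 = (72.6 − 42.3)/2 = 15.15 ft; q_5 = 1.93 × 5.49 × 15.15 = 160.5 ft³/s
w_6 = (77.4 − 55.5)/2 = 10.95 ft; q_6 = 0.91 × 2.15 × 10.95 = 21.42 ft³/s
Stations 1, 7 contribute zero (depth or velocity is 0).
Q = Σ qᵢ = 511.7 ft³/s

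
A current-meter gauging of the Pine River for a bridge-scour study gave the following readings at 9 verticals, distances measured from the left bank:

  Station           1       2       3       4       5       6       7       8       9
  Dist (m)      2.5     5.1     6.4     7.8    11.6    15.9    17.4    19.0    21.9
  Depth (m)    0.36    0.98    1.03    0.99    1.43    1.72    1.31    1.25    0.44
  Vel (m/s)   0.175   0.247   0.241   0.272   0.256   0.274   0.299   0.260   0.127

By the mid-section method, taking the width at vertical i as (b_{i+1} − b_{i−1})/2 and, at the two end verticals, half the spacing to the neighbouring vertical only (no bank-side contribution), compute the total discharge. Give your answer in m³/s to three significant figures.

w_1 = (5.1 − 2.5)/2 = 1.3 m; q_1 = 0.175 × 0.36 × 1.3 = 0.08190 m³/s
w_2 = (6.4 − 2.5)/2 = 1.95 m; q_2 = 0.247 × 0.98 × 1.95 = 0.4720 m³/s
w_3 = (7.8 − 5.1)/2 = 1.35 m; q_3 = 0.241 × 1.03 × 1.35 = 0.3351 m³/s
w_4 = (11.6 − 6.4)/2 = 2.6 m; q_4 = 0.272 × 0.99 × 2.6 = 0.7001 m³/s
w_5 = (15.9 − 7.8)/2 = 4.05 m; q_5 = 0.256 × 1.43 × 4.05 = 1.483 m³/s
w_6 = (17.4 − 11.6)/2 = 2.9 m; q_6 = 0.274 × 1.72 × 2.9 = 1.367 m³/s
w_7 = (19.0 − 15.9)/2 = 1.55 m; q_7 = 0.299 × 1.31 × 1.55 = 0.6071 m³/s
w_8 = (21.9 − 17.4)/2 = 2.25 m; q_8 = 0.260 × 1.25 × 2.25 = 0.7313 m³/s
w_9 = (21.9 − 19.0)/2 = 1.45 m; q_9 = 0.127 × 0.44 × 1.45 = 0.08103 m³/s
Q = Σ qᵢ = 5.858 m³/s

5.86 m³/s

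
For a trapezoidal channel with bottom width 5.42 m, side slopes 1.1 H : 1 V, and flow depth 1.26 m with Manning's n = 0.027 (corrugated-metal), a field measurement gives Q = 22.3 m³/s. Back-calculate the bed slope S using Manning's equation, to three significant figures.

A = (b + z·y)·y = (5.42 + 1.1×1.26)×1.26 = 8.576 m²
P = b + 2y√(1+z²) = 5.42 + 2×1.26×√(1+1.1²) = 9.166 m
R = A/P = 8.576/9.166 = 0.9356 m
S = (Q·n / (1·A·R^(2/3)))² = (22.3×0.027 / (1×8.576×0.9566))² = 0.005387

0.00539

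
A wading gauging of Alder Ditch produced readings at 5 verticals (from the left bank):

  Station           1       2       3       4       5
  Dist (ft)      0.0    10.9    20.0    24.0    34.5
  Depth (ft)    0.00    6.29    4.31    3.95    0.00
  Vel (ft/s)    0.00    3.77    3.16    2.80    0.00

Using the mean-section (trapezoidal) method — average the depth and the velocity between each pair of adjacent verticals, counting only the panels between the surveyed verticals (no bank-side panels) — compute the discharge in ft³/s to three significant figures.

310 ft³/s

Panel 1-2: Δb = 10.9 ft, d̄ = (0.00+6.29)/2 = 3.145, v̄ = (0.00+3.77)/2 = 1.885 → q = 10.9×3.145×1.885 = 64.62 ft³/s
Panel 2-3: Δb = 9.1 ft, d̄ = (6.29+4.31)/2 = 5.3, v̄ = (3.77+3.16)/2 = 3.465 → q = 9.1×5.3×3.465 = 167.1 ft³/s
Panel 3-4: Δb = 4 ft, d̄ = (4.31+3.95)/2 = 4.13, v̄ = (3.16+2.80)/2 = 2.98 → q = 4×4.13×2.98 = 49.23 ft³/s
Panel 4-5: Δb = 10.5 ft, d̄ = (3.95+0.00)/2 = 1.975, v̄ = (2.80+0.00)/2 = 1.4 → q = 10.5×1.975×1.4 = 29.03 ft³/s
Q = Σ q = 310.0 ft³/s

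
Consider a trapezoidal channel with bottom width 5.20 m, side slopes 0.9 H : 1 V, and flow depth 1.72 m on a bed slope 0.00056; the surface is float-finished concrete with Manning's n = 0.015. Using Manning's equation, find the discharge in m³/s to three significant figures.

A = (b + z·y)·y = (5.20 + 0.9×1.72)×1.72 = 11.61 m²
P = b + 2y√(1+z²) = 5.20 + 2×1.72×√(1+0.9²) = 9.828 m
R = A/P = 11.61/9.828 = 1.181 m
Q = (1/n)·A·R^(2/3)·S^(1/2) = (1/0.015) × 11.61 × 1.181^(2/3) × 0.00056^(1/2) = 20.46 m³/s

20.5 m³/s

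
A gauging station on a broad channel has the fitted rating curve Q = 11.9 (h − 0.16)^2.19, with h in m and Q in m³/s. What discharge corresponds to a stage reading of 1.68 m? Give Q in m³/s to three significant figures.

Q = 11.9 × (1.68 − 0.16)^2.19 = 11.9 × 1.52^2.19 = 29.77 m³/s

29.8 m³/s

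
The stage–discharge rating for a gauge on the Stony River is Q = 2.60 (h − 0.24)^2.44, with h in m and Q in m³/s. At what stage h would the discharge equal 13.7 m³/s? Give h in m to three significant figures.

2.22 m

h − h₀ = (Q/C)^(1/b) = (13.7/2.60)^(1/2.44) = 1.976 m
h = 0.24 + 1.976 = 2.216 m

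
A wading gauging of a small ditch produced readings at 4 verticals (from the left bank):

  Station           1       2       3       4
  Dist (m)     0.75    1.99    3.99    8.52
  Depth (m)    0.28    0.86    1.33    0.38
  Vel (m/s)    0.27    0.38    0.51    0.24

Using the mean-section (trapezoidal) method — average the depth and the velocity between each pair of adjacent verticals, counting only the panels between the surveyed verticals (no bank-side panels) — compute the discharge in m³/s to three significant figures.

2.66 m³/s

Panel 1-2: Δb = 1.24 m, d̄ = (0.28+0.86)/2 = 0.57, v̄ = (0.27+0.38)/2 = 0.325 → q = 1.24×0.57×0.325 = 0.2297 m³/s
Panel 2-3: Δb = 2 m, d̄ = (0.86+1.33)/2 = 1.095, v̄ = (0.38+0.51)/2 = 0.445 → q = 2×1.095×0.445 = 0.9746 m³/s
Panel 3-4: Δb = 4.53 m, d̄ = (1.33+0.38)/2 = 0.855, v̄ = (0.51+0.24)/2 = 0.375 → q = 4.53×0.855×0.375 = 1.452 m³/s
Q = Σ q = 2.657 m³/s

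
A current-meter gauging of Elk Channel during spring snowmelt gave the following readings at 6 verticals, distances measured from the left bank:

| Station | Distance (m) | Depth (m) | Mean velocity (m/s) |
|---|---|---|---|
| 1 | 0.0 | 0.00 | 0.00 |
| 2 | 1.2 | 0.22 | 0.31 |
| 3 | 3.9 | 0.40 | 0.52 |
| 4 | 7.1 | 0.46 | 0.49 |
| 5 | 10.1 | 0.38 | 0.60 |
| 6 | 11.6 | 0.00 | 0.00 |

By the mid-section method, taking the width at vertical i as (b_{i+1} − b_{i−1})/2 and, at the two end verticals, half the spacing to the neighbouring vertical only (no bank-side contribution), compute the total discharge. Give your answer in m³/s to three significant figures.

w_2 = (3.9 − 0.0)/2 = 1.95 m; q_2 = 0.31 × 0.22 × 1.95 = 0.1330 m³/s
w_3 = (7.1 − 1.2)/2 = 2.95 m; q_3 = 0.52 × 0.40 × 2.95 = 0.6136 m³/s
w_4 = (10.1 − 3.9)/2 = 3.1 m; q_4 = 0.49 × 0.46 × 3.1 = 0.6987 m³/s
w_5 = (11.6 − 7.1)/2 = 2.25 m; q_5 = 0.60 × 0.38 × 2.25 = 0.5130 m³/s
Stations 1, 6 contribute zero (depth or velocity is 0).
Q = Σ qᵢ = 1.958 m³/s

1.96 m³/s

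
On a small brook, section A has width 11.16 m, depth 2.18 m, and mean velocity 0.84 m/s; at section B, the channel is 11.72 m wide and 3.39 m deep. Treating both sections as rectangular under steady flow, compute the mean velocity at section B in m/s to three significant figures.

Q = A₁V₁ = (11.16×2.18) × 0.84 = 20.44 m³/s
A₂ = 11.72 × 3.39 = 39.73 m²
V₂ = Q/A₂ = 20.44/39.73 = 0.5144 m/s

0.514 m/s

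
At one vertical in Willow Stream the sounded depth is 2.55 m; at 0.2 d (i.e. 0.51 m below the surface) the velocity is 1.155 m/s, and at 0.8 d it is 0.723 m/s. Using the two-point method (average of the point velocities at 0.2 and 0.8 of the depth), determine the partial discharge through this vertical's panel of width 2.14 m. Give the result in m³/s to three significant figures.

5.12 m³/s

v̄ = (1.155 + 0.723) / 2 = 0.9390 m/s
q = v̄ × d × w = 0.9390 × 2.55 × 2.14 = 5.124 m³/s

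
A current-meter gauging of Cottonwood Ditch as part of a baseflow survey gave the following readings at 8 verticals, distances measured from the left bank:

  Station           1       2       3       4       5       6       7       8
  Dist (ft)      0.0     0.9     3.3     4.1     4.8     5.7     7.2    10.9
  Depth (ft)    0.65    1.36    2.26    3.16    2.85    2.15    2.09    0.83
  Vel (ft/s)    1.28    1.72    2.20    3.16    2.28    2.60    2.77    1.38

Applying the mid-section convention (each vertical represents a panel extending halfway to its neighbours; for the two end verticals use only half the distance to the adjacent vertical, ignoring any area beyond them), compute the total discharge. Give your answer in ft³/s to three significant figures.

w_1 = (0.9 − 0.0)/2 = 0.45 ft; q_1 = 1.28 × 0.65 × 0.45 = 0.3744 ft³/s
w_2 = (3.3 − 0.0)/2 = 1.65 ft; q_2 = 1.72 × 1.36 × 1.65 = 3.860 ft³/s
w_3 = (4.1 − 0.9)/2 = 1.6 ft; q_3 = 2.20 × 2.26 × 1.6 = 7.955 ft³/s
w_4 = (4.8 − 3.3)/2 = 0.75 ft; q_4 = 3.16 × 3.16 × 0.75 = 7.489 ft³/s
w_5 = (5.7 − 4.1)/2 = 0.8 ft; q_5 = 2.28 × 2.85 × 0.8 = 5.198 ft³/s
w_6 = (7.2 − 4.8)/2 = 1.2 ft; q_6 = 2.60 × 2.15 × 1.2 = 6.708 ft³/s
w_7 = (10.9 − 5.7)/2 = 2.6 ft; q_7 = 2.77 × 2.09 × 2.6 = 15.05 ft³/s
w_8 = (10.9 − 7.2)/2 = 1.85 ft; q_8 = 1.38 × 0.83 × 1.85 = 2.119 ft³/s
Q = Σ qᵢ = 48.76 ft³/s

48.8 ft³/s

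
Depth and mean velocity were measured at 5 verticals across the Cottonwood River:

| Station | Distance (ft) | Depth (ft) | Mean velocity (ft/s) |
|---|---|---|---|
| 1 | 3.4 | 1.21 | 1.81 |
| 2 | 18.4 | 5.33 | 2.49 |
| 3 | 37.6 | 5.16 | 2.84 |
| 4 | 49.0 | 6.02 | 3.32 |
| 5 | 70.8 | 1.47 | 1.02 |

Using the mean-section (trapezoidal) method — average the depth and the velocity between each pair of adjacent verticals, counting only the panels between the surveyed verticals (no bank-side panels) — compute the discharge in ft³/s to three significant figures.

747 ft³/s

Panel 1-2: Δb = 15 ft, d̄ = (1.21+5.33)/2 = 3.27, v̄ = (1.81+2.49)/2 = 2.15 → q = 15×3.27×2.15 = 105.5 ft³/s
Panel 2-3: Δb = 19.2 ft, d̄ = (5.33+5.16)/2 = 5.245, v̄ = (2.49+2.84)/2 = 2.665 → q = 19.2×5.245×2.665 = 268.4 ft³/s
Panel 3-4: Δb = 11.4 ft, d̄ = (5.16+6.02)/2 = 5.59, v̄ = (2.84+3.32)/2 = 3.08 → q = 11.4×5.59×3.08 = 196.3 ft³/s
Panel 4-5: Δb = 21.8 ft, d̄ = (6.02+1.47)/2 = 3.745, v̄ = (3.32+1.02)/2 = 2.17 → q = 21.8×3.745×2.17 = 177.2 ft³/s
Q = Σ q = 747.3 ft³/s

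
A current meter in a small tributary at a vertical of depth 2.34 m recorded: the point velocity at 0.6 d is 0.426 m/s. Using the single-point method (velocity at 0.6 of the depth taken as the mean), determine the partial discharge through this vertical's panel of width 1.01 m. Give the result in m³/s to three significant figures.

v̄ = v₀.₆ = 0.426 m/s
q = v̄ × d × w = 0.4260 × 2.34 × 1.01 = 1.007 m³/s

1.01 m³/s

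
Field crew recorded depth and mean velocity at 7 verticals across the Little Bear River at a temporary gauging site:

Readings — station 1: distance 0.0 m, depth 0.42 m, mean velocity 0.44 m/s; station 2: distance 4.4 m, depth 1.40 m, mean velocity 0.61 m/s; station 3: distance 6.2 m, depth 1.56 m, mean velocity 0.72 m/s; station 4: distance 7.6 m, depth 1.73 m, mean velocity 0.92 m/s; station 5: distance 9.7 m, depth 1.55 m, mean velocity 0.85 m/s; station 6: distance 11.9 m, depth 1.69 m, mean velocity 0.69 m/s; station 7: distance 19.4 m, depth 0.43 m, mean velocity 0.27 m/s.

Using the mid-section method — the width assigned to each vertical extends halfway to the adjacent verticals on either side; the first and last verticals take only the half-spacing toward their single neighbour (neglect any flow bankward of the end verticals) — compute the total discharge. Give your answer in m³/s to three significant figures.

16.6 m³/s

w_1 = (4.4 − 0.0)/2 = 2.2 m; q_1 = 0.44 × 0.42 × 2.2 = 0.4066 m³/s
w_2 = (6.2 − 0.0)/2 = 3.1 m; q_2 = 0.61 × 1.40 × 3.1 = 2.647 m³/s
w_3 = (7.6 − 4.4)/2 = 1.6 m; q_3 = 0.72 × 1.56 × 1.6 = 1.797 m³/s
w_4 = (9.7 − 6.2)/2 = 1.75 m; q_4 = 0.92 × 1.73 × 1.75 = 2.785 m³/s
w_5 = (11.9 − 7.6)/2 = 2.15 m; q_5 = 0.85 × 1.55 × 2.15 = 2.833 m³/s
w_6 = (19.4 − 9.7)/2 = 4.85 m; q_6 = 0.69 × 1.69 × 4.85 = 5.656 m³/s
w_7 = (19.4 − 11.9)/2 = 3.75 m; q_7 = 0.27 × 0.43 × 3.75 = 0.4354 m³/s
Q = Σ qᵢ = 16.56 m³/s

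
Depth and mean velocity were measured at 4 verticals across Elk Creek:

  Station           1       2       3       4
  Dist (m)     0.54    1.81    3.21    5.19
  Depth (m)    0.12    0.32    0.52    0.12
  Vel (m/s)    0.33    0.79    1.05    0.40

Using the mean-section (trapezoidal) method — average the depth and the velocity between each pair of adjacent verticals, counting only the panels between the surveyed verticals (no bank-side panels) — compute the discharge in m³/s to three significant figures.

1.16 m³/s

Panel 1-2: Δb = 1.27 m, d̄ = (0.12+0.32)/2 = 0.22, v̄ = (0.33+0.79)/2 = 0.56 → q = 1.27×0.22×0.56 = 0.1565 m³/s
Panel 2-3: Δb = 1.4 m, d̄ = (0.32+0.52)/2 = 0.42, v̄ = (0.79+1.05)/2 = 0.92 → q = 1.4×0.42×0.92 = 0.5410 m³/s
Panel 3-4: Δb = 1.98 m, d̄ = (0.52+0.12)/2 = 0.32, v̄ = (1.05+0.40)/2 = 0.725 → q = 1.98×0.32×0.725 = 0.4594 m³/s
Q = Σ q = 1.157 m³/s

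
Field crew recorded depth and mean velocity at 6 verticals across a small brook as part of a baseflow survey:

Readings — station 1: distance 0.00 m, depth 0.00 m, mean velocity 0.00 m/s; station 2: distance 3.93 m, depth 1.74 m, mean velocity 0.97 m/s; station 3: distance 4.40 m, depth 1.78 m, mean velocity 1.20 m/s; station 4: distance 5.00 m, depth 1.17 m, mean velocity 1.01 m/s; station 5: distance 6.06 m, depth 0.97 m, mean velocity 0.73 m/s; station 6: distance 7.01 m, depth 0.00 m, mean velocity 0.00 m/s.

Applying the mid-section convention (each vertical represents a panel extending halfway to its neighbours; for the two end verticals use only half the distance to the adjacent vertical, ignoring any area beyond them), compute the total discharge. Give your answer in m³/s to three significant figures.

w_2 = (4.40 − 0.00)/2 = 2.2 m; q_2 = 0.97 × 1.74 × 2.2 = 3.713 m³/s
w_3 = (5.00 − 3.93)/2 = 0.535 m; q_3 = 1.20 × 1.78 × 0.535 = 1.143 m³/s
w_4 = (6.06 − 4.40)/2 = 0.83 m; q_4 = 1.01 × 1.17 × 0.83 = 0.9808 m³/s
w_5 = (7.01 − 5.00)/2 = 1.005 m; q_5 = 0.73 × 0.97 × 1.005 = 0.7116 m³/s
Stations 1, 6 contribute zero (depth or velocity is 0).
Q = Σ qᵢ = 6.548 m³/s

6.55 m³/s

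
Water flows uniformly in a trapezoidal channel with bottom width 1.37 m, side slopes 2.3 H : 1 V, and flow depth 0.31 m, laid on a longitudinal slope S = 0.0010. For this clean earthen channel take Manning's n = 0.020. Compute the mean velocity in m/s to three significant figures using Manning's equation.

0.578 m/s

A = (b + z·y)·y = (1.37 + 2.3×0.31)×0.31 = 0.6457 m²
P = b + 2y√(1+z²) = 1.37 + 2×0.31×√(1+2.3²) = 2.925 m
R = A/P = 0.6457/2.925 = 0.2208 m
Q = (1/n)·A·R^(2/3)·S^(1/2) = (1/0.020) × 0.6457 × 0.2208^(2/3) × 0.0010^(1/2) = 0.3729 m³/s
V = Q/A = 0.3729/0.6457 = 0.5776 m/s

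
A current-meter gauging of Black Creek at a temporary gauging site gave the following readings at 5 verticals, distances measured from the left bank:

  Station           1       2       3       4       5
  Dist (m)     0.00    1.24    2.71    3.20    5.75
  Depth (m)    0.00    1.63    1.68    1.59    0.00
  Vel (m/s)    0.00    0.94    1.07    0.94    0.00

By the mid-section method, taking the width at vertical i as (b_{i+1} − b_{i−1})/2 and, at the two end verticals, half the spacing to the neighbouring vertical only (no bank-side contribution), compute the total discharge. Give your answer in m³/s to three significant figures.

6.11 m³/s

w_2 = (2.71 − 0.00)/2 = 1.355 m; q_2 = 0.94 × 1.63 × 1.355 = 2.076 m³/s
w_3 = (3.20 − 1.24)/2 = 0.98 m; q_3 = 1.07 × 1.68 × 0.98 = 1.762 m³/s
w_4 = (5.75 − 2.71)/2 = 1.52 m; q_4 = 0.94 × 1.59 × 1.52 = 2.272 m³/s
Stations 1, 5 contribute zero (depth or velocity is 0).
Q = Σ qᵢ = 6.110 m³/s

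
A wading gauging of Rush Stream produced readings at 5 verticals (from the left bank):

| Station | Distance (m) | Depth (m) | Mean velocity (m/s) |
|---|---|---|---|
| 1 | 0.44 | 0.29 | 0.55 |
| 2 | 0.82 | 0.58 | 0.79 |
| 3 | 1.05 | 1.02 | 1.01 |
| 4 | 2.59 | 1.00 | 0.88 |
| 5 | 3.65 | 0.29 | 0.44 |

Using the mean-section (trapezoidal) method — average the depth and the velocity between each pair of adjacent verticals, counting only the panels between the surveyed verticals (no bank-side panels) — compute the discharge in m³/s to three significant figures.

2.20 m³/s

Panel 1-2: Δb = 0.38 m, d̄ = (0.29+0.58)/2 = 0.435, v̄ = (0.55+0.79)/2 = 0.67 → q = 0.38×0.435×0.67 = 0.1108 m³/s
Panel 2-3: Δb = 0.23 m, d̄ = (0.58+1.02)/2 = 0.8, v̄ = (0.79+1.01)/2 = 0.9 → q = 0.23×0.8×0.9 = 0.1656 m³/s
Panel 3-4: Δb = 1.54 m, d̄ = (1.02+1.00)/2 = 1.01, v̄ = (1.01+0.88)/2 = 0.945 → q = 1.54×1.01×0.945 = 1.470 m³/s
Panel 4-5: Δb = 1.06 m, d̄ = (1.00+0.29)/2 = 0.645, v̄ = (0.88+0.44)/2 = 0.66 → q = 1.06×0.645×0.66 = 0.4512 m³/s
Q = Σ q = 2.197 m³/s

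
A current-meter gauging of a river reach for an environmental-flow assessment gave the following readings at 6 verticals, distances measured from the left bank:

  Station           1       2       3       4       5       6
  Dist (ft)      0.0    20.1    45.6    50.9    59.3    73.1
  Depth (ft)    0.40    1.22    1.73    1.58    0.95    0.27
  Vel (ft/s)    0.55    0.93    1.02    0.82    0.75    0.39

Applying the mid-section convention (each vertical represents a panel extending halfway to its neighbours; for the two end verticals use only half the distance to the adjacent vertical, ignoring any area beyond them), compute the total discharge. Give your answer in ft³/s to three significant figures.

72.8 ft³/s

w_1 = (20.1 − 0.0)/2 = 10.05 ft; q_1 = 0.55 × 0.40 × 10.05 = 2.211 ft³/s
w_2 = (45.6 − 0.0)/2 = 22.8 ft; q_2 = 0.93 × 1.22 × 22.8 = 25.87 ft³/s
w_3 = (50.9 − 20.1)/2 = 15.4 ft; q_3 = 1.02 × 1.73 × 15.4 = 27.17 ft³/s
w_4 = (59.3 − 45.6)/2 = 6.85 ft; q_4 = 0.82 × 1.58 × 6.85 = 8.875 ft³/s
w_5 = (73.1 − 50.9)/2 = 11.1 ft; q_5 = 0.75 × 0.95 × 11.1 = 7.909 ft³/s
w_6 = (73.1 − 59.3)/2 = 6.9 ft; q_6 = 0.39 × 0.27 × 6.9 = 0.7266 ft³/s
Q = Σ qᵢ = 72.76 ft³/s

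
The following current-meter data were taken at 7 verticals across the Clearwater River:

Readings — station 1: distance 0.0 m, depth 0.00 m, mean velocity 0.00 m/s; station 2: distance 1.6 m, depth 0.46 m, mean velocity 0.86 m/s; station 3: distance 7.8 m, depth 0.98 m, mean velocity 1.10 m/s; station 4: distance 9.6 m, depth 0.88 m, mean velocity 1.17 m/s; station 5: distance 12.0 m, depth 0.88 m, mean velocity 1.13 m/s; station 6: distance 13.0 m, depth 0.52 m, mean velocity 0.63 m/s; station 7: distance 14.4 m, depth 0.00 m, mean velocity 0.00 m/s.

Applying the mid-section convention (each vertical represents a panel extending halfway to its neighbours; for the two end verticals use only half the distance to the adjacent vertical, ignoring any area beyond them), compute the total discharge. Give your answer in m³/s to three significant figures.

w_2 = (7.8 − 0.0)/2 = 3.9 m; q_2 = 0.86 × 0.46 × 3.9 = 1.543 m³/s
w_3 = (9.6 − 1.6)/2 = 4 m; q_3 = 1.10 × 0.98 × 4 = 4.312 m³/s
w_4 = (12.0 − 7.8)/2 = 2.1 m; q_4 = 1.17 × 0.88 × 2.1 = 2.162 m³/s
w_5 = (13.0 − 9.6)/2 = 1.7 m; q_5 = 1.13 × 0.88 × 1.7 = 1.690 m³/s
w_6 = (14.4 − 12.0)/2 = 1.2 m; q_6 = 0.63 × 0.52 × 1.2 = 0.3931 m³/s
Stations 1, 7 contribute zero (depth or velocity is 0).
Q = Σ qᵢ = 10.10 m³/s

10.1 m³/s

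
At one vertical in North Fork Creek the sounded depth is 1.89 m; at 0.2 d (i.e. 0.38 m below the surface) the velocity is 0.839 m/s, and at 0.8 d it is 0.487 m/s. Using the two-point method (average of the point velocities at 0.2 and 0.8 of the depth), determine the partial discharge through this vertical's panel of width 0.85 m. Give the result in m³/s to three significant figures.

v̄ = (0.839 + 0.487) / 2 = 0.6630 m/s
q = v̄ × d × w = 0.6630 × 1.89 × 0.85 = 1.065 m³/s

1.07 m³/s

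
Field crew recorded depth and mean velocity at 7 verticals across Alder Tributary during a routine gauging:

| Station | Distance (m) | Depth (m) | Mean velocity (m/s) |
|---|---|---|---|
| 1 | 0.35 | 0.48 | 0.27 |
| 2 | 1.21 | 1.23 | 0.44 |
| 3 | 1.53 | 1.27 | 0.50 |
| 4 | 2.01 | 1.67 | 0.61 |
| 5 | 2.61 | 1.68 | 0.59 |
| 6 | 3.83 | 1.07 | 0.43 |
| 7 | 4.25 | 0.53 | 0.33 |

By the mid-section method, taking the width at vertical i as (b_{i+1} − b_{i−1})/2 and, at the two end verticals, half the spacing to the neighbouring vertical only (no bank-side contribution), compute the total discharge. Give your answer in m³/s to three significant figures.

2.50 m³/s

w_1 = (1.21 − 0.35)/2 = 0.43 m; q_1 = 0.27 × 0.48 × 0.43 = 0.05573 m³/s
w_2 = (1.53 − 0.35)/2 = 0.59 m; q_2 = 0.44 × 1.23 × 0.59 = 0.3193 m³/s
w_3 = (2.01 − 1.21)/2 = 0.4 m; q_3 = 0.50 × 1.27 × 0.4 = 0.2540 m³/s
w_4 = (2.61 − 1.53)/2 = 0.54 m; q_4 = 0.61 × 1.67 × 0.54 = 0.5501 m³/s
w_5 = (3.83 − 2.01)/2 = 0.91 m; q_5 = 0.59 × 1.68 × 0.91 = 0.9020 m³/s
w_6 = (4.25 − 2.61)/2 = 0.82 m; q_6 = 0.43 × 1.07 × 0.82 = 0.3773 m³/s
w_7 = (4.25 − 3.83)/2 = 0.21 m; q_7 = 0.33 × 0.53 × 0.21 = 0.03673 m³/s
Q = Σ qᵢ = 2.495 m³/s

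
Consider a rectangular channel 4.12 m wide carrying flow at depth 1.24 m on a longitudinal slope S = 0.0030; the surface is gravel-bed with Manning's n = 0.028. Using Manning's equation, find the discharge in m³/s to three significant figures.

A = b·y = 4.12 × 1.24 = 5.109 m²
P = b + 2y = 4.12 + 2×1.24 = 6.600 m
R = A/P = 5.109/6.600 = 0.7741 m
Q = (1/n)·A·R^(2/3)·S^(1/2) = (1/0.028) × 5.109 × 0.7741^(2/3) × 0.0030^(1/2) = 8.425 m³/s

8.43 m³/s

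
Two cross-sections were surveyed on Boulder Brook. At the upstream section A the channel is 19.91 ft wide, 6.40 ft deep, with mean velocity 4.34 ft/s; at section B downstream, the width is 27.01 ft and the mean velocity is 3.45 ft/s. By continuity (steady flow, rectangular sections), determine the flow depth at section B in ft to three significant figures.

5.93 ft

Q = A₁V₁ = (19.91×6.40) × 4.34 = 553.0 ft³/s
d₂ = Q/(b₂ V₂) = 553.0/(27.01×3.45) = 5.935 ft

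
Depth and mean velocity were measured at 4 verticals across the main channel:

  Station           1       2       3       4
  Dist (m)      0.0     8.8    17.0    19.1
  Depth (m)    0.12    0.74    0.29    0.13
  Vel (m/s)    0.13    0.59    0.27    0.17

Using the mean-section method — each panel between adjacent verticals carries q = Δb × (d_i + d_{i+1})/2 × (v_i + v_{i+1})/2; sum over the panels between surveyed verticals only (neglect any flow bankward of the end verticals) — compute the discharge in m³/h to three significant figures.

Panel 1-2: Δb = 8.8 m, d̄ = (0.12+0.74)/2 = 0.43, v̄ = (0.13+0.59)/2 = 0.36 → q = 8.8×0.43×0.36 = 1.362 m³/s
Panel 2-3: Δb = 8.2 m, d̄ = (0.74+0.29)/2 = 0.515, v̄ = (0.59+0.27)/2 = 0.43 → q = 8.2×0.515×0.43 = 1.816 m³/s
Panel 3-4: Δb = 2.1 m, d̄ = (0.29+0.13)/2 = 0.21, v̄ = (0.27+0.17)/2 = 0.22 → q = 2.1×0.21×0.22 = 0.09702 m³/s
Q = Σ q = 3.275 m³/s
= 3.275 × 3600 = 11790 m³/h

11800 m³/h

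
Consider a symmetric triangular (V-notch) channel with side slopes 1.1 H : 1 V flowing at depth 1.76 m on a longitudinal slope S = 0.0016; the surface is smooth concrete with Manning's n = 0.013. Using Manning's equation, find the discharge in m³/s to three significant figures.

7.88 m³/s

A = z·y² = 1.1×1.76² = 3.407 m²
P = 2y√(1+z²) = 2×1.76×√(1+1.1²) = 5.233 m
R = A/P = 3.407/5.233 = 0.6511 m
Q = (1/n)·A·R^(2/3)·S^(1/2) = (1/0.013) × 3.407 × 0.6511^(2/3) × 0.0016^(1/2) = 7.876 m³/s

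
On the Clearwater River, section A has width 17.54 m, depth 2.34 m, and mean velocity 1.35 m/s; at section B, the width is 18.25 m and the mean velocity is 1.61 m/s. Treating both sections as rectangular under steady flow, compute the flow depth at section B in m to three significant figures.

1.89 m

Q = A₁V₁ = (17.54×2.34) × 1.35 = 55.41 m³/s
d₂ = Q/(b₂ V₂) = 55.41/(18.25×1.61) = 1.886 m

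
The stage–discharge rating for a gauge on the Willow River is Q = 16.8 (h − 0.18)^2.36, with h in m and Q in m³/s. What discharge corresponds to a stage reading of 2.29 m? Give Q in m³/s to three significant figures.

Q = 16.8 × (2.29 − 0.18)^2.36 = 16.8 × 2.11^2.36 = 97.86 m³/s

97.9 m³/s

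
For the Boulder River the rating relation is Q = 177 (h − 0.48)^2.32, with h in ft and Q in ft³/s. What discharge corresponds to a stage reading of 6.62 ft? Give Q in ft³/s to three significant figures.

11900 ft³/s

Q = 177 × (6.62 − 0.48)^2.32 = 177 × 6.14^2.32 = 11930 ft³/s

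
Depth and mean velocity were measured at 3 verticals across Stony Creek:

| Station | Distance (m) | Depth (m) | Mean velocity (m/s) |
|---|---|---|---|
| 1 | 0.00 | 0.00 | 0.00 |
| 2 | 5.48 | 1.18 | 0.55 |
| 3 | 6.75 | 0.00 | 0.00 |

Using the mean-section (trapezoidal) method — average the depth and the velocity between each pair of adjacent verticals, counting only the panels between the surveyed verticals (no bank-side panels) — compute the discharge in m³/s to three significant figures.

1.10 m³/s

Panel 1-2: Δb = 5.48 m, d̄ = (0.00+1.18)/2 = 0.59, v̄ = (0.00+0.55)/2 = 0.275 → q = 5.48×0.59×0.275 = 0.8891 m³/s
Panel 2-3: Δb = 1.27 m, d̄ = (1.18+0.00)/2 = 0.59, v̄ = (0.55+0.00)/2 = 0.275 → q = 1.27×0.59×0.275 = 0.2061 m³/s
Q = Σ q = 1.095 m³/s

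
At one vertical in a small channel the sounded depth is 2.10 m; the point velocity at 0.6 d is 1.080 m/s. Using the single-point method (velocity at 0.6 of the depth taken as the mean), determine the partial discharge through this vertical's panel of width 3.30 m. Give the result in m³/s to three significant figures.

7.48 m³/s

v̄ = v₀.₆ = 1.080 m/s
q = v̄ × d × w = 1.080 × 2.10 × 3.30 = 7.484 m³/s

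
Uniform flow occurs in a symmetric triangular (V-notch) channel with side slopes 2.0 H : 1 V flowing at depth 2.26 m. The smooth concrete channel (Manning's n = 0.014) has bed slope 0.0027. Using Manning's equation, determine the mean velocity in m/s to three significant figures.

A = z·y² = 2.0×2.26² = 10.22 m²
P = 2y√(1+z²) = 2×2.26×√(1+2.0²) = 10.11 m
R = A/P = 10.22/10.11 = 1.011 m
Q = (1/n)·A·R^(2/3)·S^(1/2) = (1/0.014) × 10.22 × 1.011^(2/3) × 0.0027^(1/2) = 38.18 m³/s
V = Q/A = 38.18/10.22 = 3.738 m/s

3.74 m/s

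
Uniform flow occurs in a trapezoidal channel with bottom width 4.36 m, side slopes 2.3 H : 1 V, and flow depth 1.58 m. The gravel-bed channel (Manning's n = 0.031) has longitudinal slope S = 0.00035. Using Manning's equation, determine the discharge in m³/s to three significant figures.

A = (b + z·y)·y = (4.36 + 2.3×1.58)×1.58 = 12.63 m²
P = b + 2y√(1+z²) = 4.36 + 2×1.58×√(1+2.3²) = 12.29 m
R = A/P = 12.63/12.29 = 1.028 m
Q = (1/n)·A·R^(2/3)·S^(1/2) = (1/0.031) × 12.63 × 1.028^(2/3) × 0.00035^(1/2) = 7.765 m³/s

7.76 m³/s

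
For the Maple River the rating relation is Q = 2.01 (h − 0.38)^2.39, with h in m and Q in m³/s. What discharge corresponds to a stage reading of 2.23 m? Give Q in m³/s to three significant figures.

Q = 2.01 × (2.23 − 0.38)^2.39 = 2.01 × 1.85^2.39 = 8.745 m³/s

8.74 m³/s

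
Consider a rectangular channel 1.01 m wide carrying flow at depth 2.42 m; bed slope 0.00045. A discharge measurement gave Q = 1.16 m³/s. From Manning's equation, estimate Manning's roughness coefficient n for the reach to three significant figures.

0.0250

A = b·y = 1.01 × 2.42 = 2.444 m²
P = b + 2y = 1.01 + 2×2.42 = 5.850 m
R = A/P = 2.444/5.850 = 0.4178 m
n = (1/Q)·A·R^(2/3)·S^(1/2) = (1/1.16) × 2.444 × 0.5589 × 0.02121 = 0.02498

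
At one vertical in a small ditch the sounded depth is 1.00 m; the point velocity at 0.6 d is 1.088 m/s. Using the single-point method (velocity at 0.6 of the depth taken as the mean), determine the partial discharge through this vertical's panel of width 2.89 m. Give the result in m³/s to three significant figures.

v̄ = v₀.₆ = 1.088 m/s
q = v̄ × d × w = 1.088 × 1.00 × 2.89 = 3.144 m³/s

3.14 m³/s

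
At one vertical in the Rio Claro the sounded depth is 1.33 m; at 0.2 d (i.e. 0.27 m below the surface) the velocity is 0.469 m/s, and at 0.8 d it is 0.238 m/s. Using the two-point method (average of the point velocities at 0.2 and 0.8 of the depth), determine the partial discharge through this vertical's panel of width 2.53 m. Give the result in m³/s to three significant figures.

1.19 m³/s

v̄ = (0.469 + 0.238) / 2 = 0.3535 m/s
q = v̄ × d × w = 0.3535 × 1.33 × 2.53 = 1.189 m³/s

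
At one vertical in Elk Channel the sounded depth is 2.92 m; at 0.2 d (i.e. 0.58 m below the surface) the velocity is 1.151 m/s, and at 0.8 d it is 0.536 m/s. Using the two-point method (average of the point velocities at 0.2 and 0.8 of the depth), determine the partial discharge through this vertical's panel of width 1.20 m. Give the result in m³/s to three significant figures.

v̄ = (1.151 + 0.536) / 2 = 0.8435 m/s
q = v̄ × d × w = 0.8435 × 2.92 × 1.20 = 2.956 m³/s

2.96 m³/s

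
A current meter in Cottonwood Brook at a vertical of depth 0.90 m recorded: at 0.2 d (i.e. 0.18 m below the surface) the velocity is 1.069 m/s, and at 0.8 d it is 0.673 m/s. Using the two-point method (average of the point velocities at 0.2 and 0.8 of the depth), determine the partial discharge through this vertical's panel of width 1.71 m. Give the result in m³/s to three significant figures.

v̄ = (1.069 + 0.673) / 2 = 0.8710 m/s
q = v̄ × d × w = 0.8710 × 0.90 × 1.71 = 1.340 m³/s

1.34 m³/s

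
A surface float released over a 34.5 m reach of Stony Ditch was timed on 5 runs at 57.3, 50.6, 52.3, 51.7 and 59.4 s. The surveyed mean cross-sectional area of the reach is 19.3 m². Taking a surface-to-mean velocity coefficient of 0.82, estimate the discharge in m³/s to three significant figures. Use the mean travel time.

t̄ = (57.3 + 50.6 + 52.3 + 51.7 + 59.4) / 5 = 54.26 s
v_surface = L / t̄ = 34.5 / 54.26 = 0.6358 m/s
v_mean = 0.82 × 0.6358 = 0.5214 m/s
Q = A × v_mean = 19.3 × 0.5214 = 10.06 m³/s

10.1 m³/s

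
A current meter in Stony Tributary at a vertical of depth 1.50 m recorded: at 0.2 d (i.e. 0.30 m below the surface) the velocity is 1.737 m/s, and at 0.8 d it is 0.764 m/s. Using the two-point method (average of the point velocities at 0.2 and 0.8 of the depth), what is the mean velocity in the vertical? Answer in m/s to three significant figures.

1.25 m/s

v̄ = (1.737 + 0.764) / 2 = 1.251 m/s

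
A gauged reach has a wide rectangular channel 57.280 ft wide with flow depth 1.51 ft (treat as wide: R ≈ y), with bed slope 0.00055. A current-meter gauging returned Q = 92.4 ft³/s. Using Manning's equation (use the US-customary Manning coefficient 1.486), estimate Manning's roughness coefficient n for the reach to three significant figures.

A = b·y = 57.280 × 1.51 = 86.49 ft²
Wide channel: R ≈ y = 1.51 ft
n = (1.486/Q)·A·R^(2/3)·S^(1/2) = (1.486/92.4) × 86.49 × 1.316 × 0.02345 = 0.04294

0.0429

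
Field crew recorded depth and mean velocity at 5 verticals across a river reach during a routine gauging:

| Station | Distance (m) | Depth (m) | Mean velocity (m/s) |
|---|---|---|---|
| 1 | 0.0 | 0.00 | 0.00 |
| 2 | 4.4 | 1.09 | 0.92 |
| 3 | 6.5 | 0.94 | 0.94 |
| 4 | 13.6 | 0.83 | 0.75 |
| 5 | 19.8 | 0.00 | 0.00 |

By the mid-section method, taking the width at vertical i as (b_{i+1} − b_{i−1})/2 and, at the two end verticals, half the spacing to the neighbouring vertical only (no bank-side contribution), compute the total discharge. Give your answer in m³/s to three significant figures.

w_2 = (6.5 − 0.0)/2 = 3.25 m; q_2 = 0.92 × 1.09 × 3.25 = 3.259 m³/s
w_3 = (13.6 − 4.4)/2 = 4.6 m; q_3 = 0.94 × 0.94 × 4.6 = 4.065 m³/s
w_4 = (19.8 − 6.5)/2 = 6.65 m; q_4 = 0.75 × 0.83 × 6.65 = 4.140 m³/s
Stations 1, 5 contribute zero (depth or velocity is 0).
Q = Σ qᵢ = 11.46 m³/s

11.5 m³/s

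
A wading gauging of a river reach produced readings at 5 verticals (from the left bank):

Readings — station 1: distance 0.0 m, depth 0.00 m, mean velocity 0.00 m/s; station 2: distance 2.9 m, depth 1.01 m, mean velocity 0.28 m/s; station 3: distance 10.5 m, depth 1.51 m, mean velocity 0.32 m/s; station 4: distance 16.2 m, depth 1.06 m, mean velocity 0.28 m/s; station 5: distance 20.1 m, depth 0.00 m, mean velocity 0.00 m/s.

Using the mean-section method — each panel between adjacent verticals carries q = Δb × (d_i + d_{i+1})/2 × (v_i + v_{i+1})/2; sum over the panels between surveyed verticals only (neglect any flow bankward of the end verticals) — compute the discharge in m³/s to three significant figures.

Panel 1-2: Δb = 2.9 m, d̄ = (0.00+1.01)/2 = 0.505, v̄ = (0.00+0.28)/2 = 0.14 → q = 2.9×0.505×0.14 = 0.2050 m³/s
Panel 2-3: Δb = 7.6 m, d̄ = (1.01+1.51)/2 = 1.26, v̄ = (0.28+0.32)/2 = 0.3 → q = 7.6×1.26×0.3 = 2.873 m³/s
Panel 3-4: Δb = 5.7 m, d̄ = (1.51+1.06)/2 = 1.285, v̄ = (0.32+0.28)/2 = 0.3 → q = 5.7×1.285×0.3 = 2.197 m³/s
Panel 4-5: Δb = 3.9 m, d̄ = (1.06+0.00)/2 = 0.53, v̄ = (0.28+0.00)/2 = 0.14 → q = 3.9×0.53×0.14 = 0.2894 m³/s
Q = Σ q = 5.565 m³/s

5.56 m³/s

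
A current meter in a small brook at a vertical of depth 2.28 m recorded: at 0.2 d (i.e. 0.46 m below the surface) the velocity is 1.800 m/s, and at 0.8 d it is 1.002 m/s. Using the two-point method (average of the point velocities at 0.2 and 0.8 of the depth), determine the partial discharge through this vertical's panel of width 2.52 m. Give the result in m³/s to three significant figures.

8.05 m³/s

v̄ = (1.800 + 1.002) / 2 = 1.401 m/s
q = v̄ × d × w = 1.401 × 2.28 × 2.52 = 8.050 m³/s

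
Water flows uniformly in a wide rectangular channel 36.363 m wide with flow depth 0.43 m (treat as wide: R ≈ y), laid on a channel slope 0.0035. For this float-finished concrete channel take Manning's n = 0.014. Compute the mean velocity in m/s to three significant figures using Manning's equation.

A = b·y = 36.363 × 0.43 = 15.64 m²
Wide channel: R ≈ y = 0.43 m
Q = (1/n)·A·R^(2/3)·S^(1/2) = (1/0.014) × 15.64 × 0.4300^(2/3) × 0.0035^(1/2) = 37.64 m³/s
V = Q/A = 37.64/15.64 = 2.407 m/s

2.41 m/s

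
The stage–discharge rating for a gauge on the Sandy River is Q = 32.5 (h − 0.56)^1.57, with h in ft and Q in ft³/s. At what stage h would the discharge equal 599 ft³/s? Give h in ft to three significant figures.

6.96 ft

h − h₀ = (Q/C)^(1/b) = (599/32.5)^(1/1.57) = 6.399 ft
h = 0.56 + 6.399 = 6.959 ft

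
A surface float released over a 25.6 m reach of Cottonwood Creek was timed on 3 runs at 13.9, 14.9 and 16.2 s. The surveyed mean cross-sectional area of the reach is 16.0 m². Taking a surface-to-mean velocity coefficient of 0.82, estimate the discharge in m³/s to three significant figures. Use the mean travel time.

t̄ = (13.9 + 14.9 + 16.2) / 3 = 15 s
v_surface = L / t̄ = 25.6 / 15 = 1.707 m/s
v_mean = 0.82 × 1.707 = 1.399 m/s
Q = A × v_mean = 16.0 × 1.399 = 22.39 m³/s

22.4 m³/s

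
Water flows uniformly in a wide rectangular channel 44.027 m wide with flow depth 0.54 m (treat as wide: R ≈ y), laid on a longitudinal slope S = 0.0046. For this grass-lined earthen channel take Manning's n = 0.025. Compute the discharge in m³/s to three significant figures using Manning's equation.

A = b·y = 44.027 × 0.54 = 23.77 m²
Wide channel: R ≈ y = 0.54 m
Q = (1/n)·A·R^(2/3)·S^(1/2) = (1/0.025) × 23.77 × 0.5400^(2/3) × 0.0046^(1/2) = 42.77 m³/s

42.8 m³/s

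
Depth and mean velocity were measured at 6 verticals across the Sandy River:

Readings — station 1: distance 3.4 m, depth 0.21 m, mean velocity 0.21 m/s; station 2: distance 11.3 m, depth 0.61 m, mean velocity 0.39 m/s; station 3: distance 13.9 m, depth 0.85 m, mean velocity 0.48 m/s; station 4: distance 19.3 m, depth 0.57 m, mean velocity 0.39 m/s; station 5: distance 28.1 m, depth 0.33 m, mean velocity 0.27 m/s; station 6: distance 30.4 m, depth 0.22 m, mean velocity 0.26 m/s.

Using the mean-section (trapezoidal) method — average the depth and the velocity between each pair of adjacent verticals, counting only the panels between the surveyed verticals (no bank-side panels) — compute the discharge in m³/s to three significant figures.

4.94 m³/s

Panel 1-2: Δb = 7.9 m, d̄ = (0.21+0.61)/2 = 0.41, v̄ = (0.21+0.39)/2 = 0.3 → q = 7.9×0.41×0.3 = 0.9717 m³/s
Panel 2-3: Δb = 2.6 m, d̄ = (0.61+0.85)/2 = 0.73, v̄ = (0.39+0.48)/2 = 0.435 → q = 2.6×0.73×0.435 = 0.8256 m³/s
Panel 3-4: Δb = 5.4 m, d̄ = (0.85+0.57)/2 = 0.71, v̄ = (0.48+0.39)/2 = 0.435 → q = 5.4×0.71×0.435 = 1.668 m³/s
Panel 4-5: Δb = 8.8 m, d̄ = (0.57+0.33)/2 = 0.45, v̄ = (0.39+0.27)/2 = 0.33 → q = 8.8×0.45×0.33 = 1.307 m³/s
Panel 5-6: Δb = 2.3 m, d̄ = (0.33+0.22)/2 = 0.275, v̄ = (0.27+0.26)/2 = 0.265 → q = 2.3×0.275×0.265 = 0.1676 m³/s
Q = Σ q = 4.940 m³/s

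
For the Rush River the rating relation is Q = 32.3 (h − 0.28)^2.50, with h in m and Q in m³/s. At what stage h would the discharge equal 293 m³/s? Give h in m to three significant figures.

h − h₀ = (Q/C)^(1/b) = (293/32.3)^(1/2.50) = 2.416 m
h = 0.28 + 2.416 = 2.696 m

2.70 m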